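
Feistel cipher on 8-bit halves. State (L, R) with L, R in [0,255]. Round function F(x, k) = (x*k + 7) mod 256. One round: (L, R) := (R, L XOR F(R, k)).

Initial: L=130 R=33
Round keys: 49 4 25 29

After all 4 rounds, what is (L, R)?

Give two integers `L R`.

Round 1 (k=49): L=33 R=218
Round 2 (k=4): L=218 R=78
Round 3 (k=25): L=78 R=127
Round 4 (k=29): L=127 R=36

Answer: 127 36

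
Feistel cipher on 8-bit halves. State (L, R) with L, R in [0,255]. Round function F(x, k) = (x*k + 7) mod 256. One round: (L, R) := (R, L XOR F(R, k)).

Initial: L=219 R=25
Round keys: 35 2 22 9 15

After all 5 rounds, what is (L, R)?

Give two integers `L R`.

Round 1 (k=35): L=25 R=169
Round 2 (k=2): L=169 R=64
Round 3 (k=22): L=64 R=46
Round 4 (k=9): L=46 R=229
Round 5 (k=15): L=229 R=92

Answer: 229 92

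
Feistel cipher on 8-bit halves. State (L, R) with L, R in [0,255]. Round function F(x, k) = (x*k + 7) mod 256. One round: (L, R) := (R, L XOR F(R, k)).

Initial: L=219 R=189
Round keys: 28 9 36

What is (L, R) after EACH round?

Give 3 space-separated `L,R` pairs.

Answer: 189,104 104,18 18,231

Derivation:
Round 1 (k=28): L=189 R=104
Round 2 (k=9): L=104 R=18
Round 3 (k=36): L=18 R=231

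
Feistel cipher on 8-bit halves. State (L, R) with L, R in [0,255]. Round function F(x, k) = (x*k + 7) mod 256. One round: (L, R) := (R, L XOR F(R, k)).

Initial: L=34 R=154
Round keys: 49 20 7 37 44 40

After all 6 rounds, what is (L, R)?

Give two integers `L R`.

Round 1 (k=49): L=154 R=163
Round 2 (k=20): L=163 R=89
Round 3 (k=7): L=89 R=213
Round 4 (k=37): L=213 R=137
Round 5 (k=44): L=137 R=70
Round 6 (k=40): L=70 R=126

Answer: 70 126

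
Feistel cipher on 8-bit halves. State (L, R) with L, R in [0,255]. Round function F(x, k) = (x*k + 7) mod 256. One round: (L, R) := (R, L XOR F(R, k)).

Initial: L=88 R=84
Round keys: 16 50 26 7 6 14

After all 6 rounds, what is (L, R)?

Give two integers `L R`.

Answer: 105 189

Derivation:
Round 1 (k=16): L=84 R=31
Round 2 (k=50): L=31 R=65
Round 3 (k=26): L=65 R=190
Round 4 (k=7): L=190 R=120
Round 5 (k=6): L=120 R=105
Round 6 (k=14): L=105 R=189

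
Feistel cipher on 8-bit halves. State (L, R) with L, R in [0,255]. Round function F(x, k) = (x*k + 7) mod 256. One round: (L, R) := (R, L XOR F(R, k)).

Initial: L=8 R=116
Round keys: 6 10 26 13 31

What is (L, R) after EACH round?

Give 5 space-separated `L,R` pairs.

Round 1 (k=6): L=116 R=183
Round 2 (k=10): L=183 R=89
Round 3 (k=26): L=89 R=166
Round 4 (k=13): L=166 R=44
Round 5 (k=31): L=44 R=253

Answer: 116,183 183,89 89,166 166,44 44,253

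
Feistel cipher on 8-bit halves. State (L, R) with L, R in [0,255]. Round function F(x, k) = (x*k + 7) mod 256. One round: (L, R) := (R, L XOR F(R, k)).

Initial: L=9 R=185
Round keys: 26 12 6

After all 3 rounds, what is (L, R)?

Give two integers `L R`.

Answer: 158 99

Derivation:
Round 1 (k=26): L=185 R=216
Round 2 (k=12): L=216 R=158
Round 3 (k=6): L=158 R=99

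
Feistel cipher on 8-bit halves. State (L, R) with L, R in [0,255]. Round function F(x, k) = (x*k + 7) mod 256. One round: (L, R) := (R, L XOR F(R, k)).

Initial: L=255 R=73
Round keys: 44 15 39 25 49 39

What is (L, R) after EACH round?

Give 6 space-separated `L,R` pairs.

Round 1 (k=44): L=73 R=108
Round 2 (k=15): L=108 R=18
Round 3 (k=39): L=18 R=169
Round 4 (k=25): L=169 R=154
Round 5 (k=49): L=154 R=40
Round 6 (k=39): L=40 R=133

Answer: 73,108 108,18 18,169 169,154 154,40 40,133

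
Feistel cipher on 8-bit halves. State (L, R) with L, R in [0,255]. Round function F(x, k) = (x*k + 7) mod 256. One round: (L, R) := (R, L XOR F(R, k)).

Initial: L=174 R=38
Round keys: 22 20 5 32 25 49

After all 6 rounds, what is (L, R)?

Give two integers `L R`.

Answer: 140 185

Derivation:
Round 1 (k=22): L=38 R=229
Round 2 (k=20): L=229 R=205
Round 3 (k=5): L=205 R=237
Round 4 (k=32): L=237 R=106
Round 5 (k=25): L=106 R=140
Round 6 (k=49): L=140 R=185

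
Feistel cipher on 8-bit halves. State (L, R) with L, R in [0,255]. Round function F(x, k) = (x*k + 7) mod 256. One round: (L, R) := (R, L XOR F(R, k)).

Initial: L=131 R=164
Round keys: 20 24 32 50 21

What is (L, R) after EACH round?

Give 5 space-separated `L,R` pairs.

Answer: 164,84 84,67 67,51 51,190 190,174

Derivation:
Round 1 (k=20): L=164 R=84
Round 2 (k=24): L=84 R=67
Round 3 (k=32): L=67 R=51
Round 4 (k=50): L=51 R=190
Round 5 (k=21): L=190 R=174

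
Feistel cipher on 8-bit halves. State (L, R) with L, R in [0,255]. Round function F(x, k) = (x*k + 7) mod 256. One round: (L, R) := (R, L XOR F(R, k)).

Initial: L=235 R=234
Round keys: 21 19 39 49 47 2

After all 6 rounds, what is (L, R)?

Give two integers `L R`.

Round 1 (k=21): L=234 R=210
Round 2 (k=19): L=210 R=119
Round 3 (k=39): L=119 R=250
Round 4 (k=49): L=250 R=150
Round 5 (k=47): L=150 R=107
Round 6 (k=2): L=107 R=75

Answer: 107 75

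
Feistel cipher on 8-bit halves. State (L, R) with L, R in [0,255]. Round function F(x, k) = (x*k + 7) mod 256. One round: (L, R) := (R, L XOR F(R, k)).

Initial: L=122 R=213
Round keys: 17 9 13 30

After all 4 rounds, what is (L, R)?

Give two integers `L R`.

Answer: 169 13

Derivation:
Round 1 (k=17): L=213 R=86
Round 2 (k=9): L=86 R=216
Round 3 (k=13): L=216 R=169
Round 4 (k=30): L=169 R=13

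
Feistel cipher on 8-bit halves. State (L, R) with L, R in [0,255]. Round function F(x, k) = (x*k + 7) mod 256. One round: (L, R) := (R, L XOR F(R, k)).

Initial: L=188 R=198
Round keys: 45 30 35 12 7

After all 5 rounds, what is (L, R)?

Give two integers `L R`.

Answer: 224 110

Derivation:
Round 1 (k=45): L=198 R=105
Round 2 (k=30): L=105 R=147
Round 3 (k=35): L=147 R=73
Round 4 (k=12): L=73 R=224
Round 5 (k=7): L=224 R=110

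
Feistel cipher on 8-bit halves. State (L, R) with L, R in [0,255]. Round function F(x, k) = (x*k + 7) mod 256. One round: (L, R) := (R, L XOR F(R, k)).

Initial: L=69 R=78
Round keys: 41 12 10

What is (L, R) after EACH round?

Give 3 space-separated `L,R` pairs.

Answer: 78,192 192,73 73,33

Derivation:
Round 1 (k=41): L=78 R=192
Round 2 (k=12): L=192 R=73
Round 3 (k=10): L=73 R=33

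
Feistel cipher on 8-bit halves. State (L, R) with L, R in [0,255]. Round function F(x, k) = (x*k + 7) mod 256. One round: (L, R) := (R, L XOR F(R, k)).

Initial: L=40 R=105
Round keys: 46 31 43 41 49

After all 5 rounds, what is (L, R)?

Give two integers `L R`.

Answer: 151 59

Derivation:
Round 1 (k=46): L=105 R=205
Round 2 (k=31): L=205 R=179
Round 3 (k=43): L=179 R=213
Round 4 (k=41): L=213 R=151
Round 5 (k=49): L=151 R=59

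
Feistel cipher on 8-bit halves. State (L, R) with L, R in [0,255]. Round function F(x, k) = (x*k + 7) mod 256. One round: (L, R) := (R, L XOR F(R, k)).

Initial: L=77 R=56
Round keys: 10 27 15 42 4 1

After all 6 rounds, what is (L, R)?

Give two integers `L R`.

Answer: 239 44

Derivation:
Round 1 (k=10): L=56 R=122
Round 2 (k=27): L=122 R=221
Round 3 (k=15): L=221 R=128
Round 4 (k=42): L=128 R=218
Round 5 (k=4): L=218 R=239
Round 6 (k=1): L=239 R=44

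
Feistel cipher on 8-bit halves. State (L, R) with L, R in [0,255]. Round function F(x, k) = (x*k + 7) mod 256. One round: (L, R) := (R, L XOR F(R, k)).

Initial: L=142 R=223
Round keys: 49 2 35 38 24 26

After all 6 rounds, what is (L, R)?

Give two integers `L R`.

Round 1 (k=49): L=223 R=56
Round 2 (k=2): L=56 R=168
Round 3 (k=35): L=168 R=199
Round 4 (k=38): L=199 R=57
Round 5 (k=24): L=57 R=152
Round 6 (k=26): L=152 R=78

Answer: 152 78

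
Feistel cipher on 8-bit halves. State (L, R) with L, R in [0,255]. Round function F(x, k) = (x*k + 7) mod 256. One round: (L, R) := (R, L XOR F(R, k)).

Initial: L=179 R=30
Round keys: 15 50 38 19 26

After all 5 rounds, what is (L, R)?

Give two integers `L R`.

Round 1 (k=15): L=30 R=122
Round 2 (k=50): L=122 R=197
Round 3 (k=38): L=197 R=63
Round 4 (k=19): L=63 R=113
Round 5 (k=26): L=113 R=190

Answer: 113 190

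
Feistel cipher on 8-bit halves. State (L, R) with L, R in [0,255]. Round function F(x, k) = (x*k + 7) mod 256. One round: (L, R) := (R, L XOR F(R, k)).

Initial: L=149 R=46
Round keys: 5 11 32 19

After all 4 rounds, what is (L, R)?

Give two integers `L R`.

Round 1 (k=5): L=46 R=120
Round 2 (k=11): L=120 R=1
Round 3 (k=32): L=1 R=95
Round 4 (k=19): L=95 R=21

Answer: 95 21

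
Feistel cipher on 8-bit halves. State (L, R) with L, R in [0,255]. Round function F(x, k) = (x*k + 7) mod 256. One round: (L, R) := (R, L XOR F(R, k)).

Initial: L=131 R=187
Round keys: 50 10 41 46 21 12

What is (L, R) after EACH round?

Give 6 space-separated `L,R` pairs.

Answer: 187,14 14,40 40,97 97,93 93,201 201,46

Derivation:
Round 1 (k=50): L=187 R=14
Round 2 (k=10): L=14 R=40
Round 3 (k=41): L=40 R=97
Round 4 (k=46): L=97 R=93
Round 5 (k=21): L=93 R=201
Round 6 (k=12): L=201 R=46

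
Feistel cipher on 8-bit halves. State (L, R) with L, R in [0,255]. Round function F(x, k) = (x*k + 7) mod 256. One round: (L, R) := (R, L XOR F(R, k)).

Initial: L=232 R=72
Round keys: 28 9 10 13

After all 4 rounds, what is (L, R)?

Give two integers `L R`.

Round 1 (k=28): L=72 R=15
Round 2 (k=9): L=15 R=198
Round 3 (k=10): L=198 R=204
Round 4 (k=13): L=204 R=165

Answer: 204 165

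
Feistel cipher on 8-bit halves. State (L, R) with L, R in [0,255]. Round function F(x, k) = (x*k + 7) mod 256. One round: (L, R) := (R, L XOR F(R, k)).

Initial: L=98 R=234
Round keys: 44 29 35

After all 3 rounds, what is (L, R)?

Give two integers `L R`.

Round 1 (k=44): L=234 R=93
Round 2 (k=29): L=93 R=122
Round 3 (k=35): L=122 R=232

Answer: 122 232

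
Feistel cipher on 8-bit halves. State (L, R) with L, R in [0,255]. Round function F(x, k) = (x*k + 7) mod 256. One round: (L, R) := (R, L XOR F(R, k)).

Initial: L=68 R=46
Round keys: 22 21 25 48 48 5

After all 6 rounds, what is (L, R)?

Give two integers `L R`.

Round 1 (k=22): L=46 R=191
Round 2 (k=21): L=191 R=156
Round 3 (k=25): L=156 R=252
Round 4 (k=48): L=252 R=219
Round 5 (k=48): L=219 R=235
Round 6 (k=5): L=235 R=69

Answer: 235 69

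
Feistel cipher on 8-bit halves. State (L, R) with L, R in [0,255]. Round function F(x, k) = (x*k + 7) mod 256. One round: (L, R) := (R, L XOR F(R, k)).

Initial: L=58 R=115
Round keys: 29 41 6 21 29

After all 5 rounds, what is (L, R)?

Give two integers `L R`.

Round 1 (k=29): L=115 R=52
Round 2 (k=41): L=52 R=40
Round 3 (k=6): L=40 R=195
Round 4 (k=21): L=195 R=46
Round 5 (k=29): L=46 R=254

Answer: 46 254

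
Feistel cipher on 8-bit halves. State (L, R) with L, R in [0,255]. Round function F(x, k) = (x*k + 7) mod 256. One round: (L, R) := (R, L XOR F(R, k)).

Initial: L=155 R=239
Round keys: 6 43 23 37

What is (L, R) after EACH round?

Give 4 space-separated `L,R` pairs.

Answer: 239,58 58,42 42,247 247,144

Derivation:
Round 1 (k=6): L=239 R=58
Round 2 (k=43): L=58 R=42
Round 3 (k=23): L=42 R=247
Round 4 (k=37): L=247 R=144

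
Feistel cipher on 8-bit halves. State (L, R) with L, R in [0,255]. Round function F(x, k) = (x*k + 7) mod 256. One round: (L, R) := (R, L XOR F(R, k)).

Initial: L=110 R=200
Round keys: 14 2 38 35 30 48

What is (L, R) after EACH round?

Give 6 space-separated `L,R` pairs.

Round 1 (k=14): L=200 R=153
Round 2 (k=2): L=153 R=241
Round 3 (k=38): L=241 R=84
Round 4 (k=35): L=84 R=114
Round 5 (k=30): L=114 R=55
Round 6 (k=48): L=55 R=37

Answer: 200,153 153,241 241,84 84,114 114,55 55,37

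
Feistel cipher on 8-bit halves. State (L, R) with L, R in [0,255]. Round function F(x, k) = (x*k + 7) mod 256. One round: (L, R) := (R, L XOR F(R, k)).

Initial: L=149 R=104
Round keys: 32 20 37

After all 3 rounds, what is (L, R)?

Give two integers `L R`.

Answer: 7 152

Derivation:
Round 1 (k=32): L=104 R=146
Round 2 (k=20): L=146 R=7
Round 3 (k=37): L=7 R=152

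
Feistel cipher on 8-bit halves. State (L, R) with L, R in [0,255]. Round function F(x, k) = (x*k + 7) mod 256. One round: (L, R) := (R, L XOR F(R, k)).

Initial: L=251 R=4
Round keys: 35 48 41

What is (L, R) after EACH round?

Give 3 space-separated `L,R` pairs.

Round 1 (k=35): L=4 R=104
Round 2 (k=48): L=104 R=131
Round 3 (k=41): L=131 R=106

Answer: 4,104 104,131 131,106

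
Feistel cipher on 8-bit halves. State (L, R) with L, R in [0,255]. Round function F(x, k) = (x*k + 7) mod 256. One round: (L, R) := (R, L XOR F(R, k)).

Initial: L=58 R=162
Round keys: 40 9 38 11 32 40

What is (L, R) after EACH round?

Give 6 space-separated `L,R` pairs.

Answer: 162,109 109,126 126,214 214,71 71,49 49,232

Derivation:
Round 1 (k=40): L=162 R=109
Round 2 (k=9): L=109 R=126
Round 3 (k=38): L=126 R=214
Round 4 (k=11): L=214 R=71
Round 5 (k=32): L=71 R=49
Round 6 (k=40): L=49 R=232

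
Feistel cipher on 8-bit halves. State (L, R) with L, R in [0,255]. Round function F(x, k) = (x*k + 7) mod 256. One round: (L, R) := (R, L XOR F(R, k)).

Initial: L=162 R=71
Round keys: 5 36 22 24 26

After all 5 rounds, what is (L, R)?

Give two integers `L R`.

Round 1 (k=5): L=71 R=200
Round 2 (k=36): L=200 R=96
Round 3 (k=22): L=96 R=143
Round 4 (k=24): L=143 R=15
Round 5 (k=26): L=15 R=2

Answer: 15 2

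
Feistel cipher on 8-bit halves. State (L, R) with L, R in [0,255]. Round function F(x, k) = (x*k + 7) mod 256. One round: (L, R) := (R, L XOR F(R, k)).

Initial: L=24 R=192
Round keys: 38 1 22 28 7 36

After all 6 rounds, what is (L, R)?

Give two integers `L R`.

Round 1 (k=38): L=192 R=159
Round 2 (k=1): L=159 R=102
Round 3 (k=22): L=102 R=84
Round 4 (k=28): L=84 R=81
Round 5 (k=7): L=81 R=106
Round 6 (k=36): L=106 R=190

Answer: 106 190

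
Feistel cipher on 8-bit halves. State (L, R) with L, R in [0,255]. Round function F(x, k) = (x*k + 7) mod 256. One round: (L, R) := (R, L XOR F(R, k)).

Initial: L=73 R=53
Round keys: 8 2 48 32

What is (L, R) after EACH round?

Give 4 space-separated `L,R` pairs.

Round 1 (k=8): L=53 R=230
Round 2 (k=2): L=230 R=230
Round 3 (k=48): L=230 R=193
Round 4 (k=32): L=193 R=193

Answer: 53,230 230,230 230,193 193,193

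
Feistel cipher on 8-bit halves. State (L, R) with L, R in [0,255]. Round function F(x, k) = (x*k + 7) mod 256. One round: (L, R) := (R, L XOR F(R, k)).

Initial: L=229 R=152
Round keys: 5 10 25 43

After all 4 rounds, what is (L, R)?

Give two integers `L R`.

Answer: 120 188

Derivation:
Round 1 (k=5): L=152 R=26
Round 2 (k=10): L=26 R=147
Round 3 (k=25): L=147 R=120
Round 4 (k=43): L=120 R=188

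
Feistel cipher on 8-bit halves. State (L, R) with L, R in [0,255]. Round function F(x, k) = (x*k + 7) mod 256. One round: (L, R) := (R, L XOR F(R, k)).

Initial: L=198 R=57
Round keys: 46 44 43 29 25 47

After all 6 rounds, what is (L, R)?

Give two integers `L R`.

Answer: 80 120

Derivation:
Round 1 (k=46): L=57 R=131
Round 2 (k=44): L=131 R=178
Round 3 (k=43): L=178 R=110
Round 4 (k=29): L=110 R=207
Round 5 (k=25): L=207 R=80
Round 6 (k=47): L=80 R=120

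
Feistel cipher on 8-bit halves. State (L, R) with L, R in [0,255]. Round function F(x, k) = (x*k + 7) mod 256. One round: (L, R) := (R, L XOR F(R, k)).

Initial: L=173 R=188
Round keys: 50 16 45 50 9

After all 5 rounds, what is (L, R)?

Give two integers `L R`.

Round 1 (k=50): L=188 R=18
Round 2 (k=16): L=18 R=155
Round 3 (k=45): L=155 R=84
Round 4 (k=50): L=84 R=244
Round 5 (k=9): L=244 R=207

Answer: 244 207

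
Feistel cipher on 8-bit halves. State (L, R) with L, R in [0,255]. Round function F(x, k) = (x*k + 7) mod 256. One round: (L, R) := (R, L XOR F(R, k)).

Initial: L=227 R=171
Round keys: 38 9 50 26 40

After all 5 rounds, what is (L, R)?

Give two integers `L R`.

Answer: 203 78

Derivation:
Round 1 (k=38): L=171 R=138
Round 2 (k=9): L=138 R=74
Round 3 (k=50): L=74 R=241
Round 4 (k=26): L=241 R=203
Round 5 (k=40): L=203 R=78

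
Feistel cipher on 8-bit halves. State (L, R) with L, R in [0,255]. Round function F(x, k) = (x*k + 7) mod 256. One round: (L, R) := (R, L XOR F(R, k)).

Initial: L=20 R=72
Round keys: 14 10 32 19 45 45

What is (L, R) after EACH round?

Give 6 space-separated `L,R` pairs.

Round 1 (k=14): L=72 R=227
Round 2 (k=10): L=227 R=173
Round 3 (k=32): L=173 R=68
Round 4 (k=19): L=68 R=190
Round 5 (k=45): L=190 R=41
Round 6 (k=45): L=41 R=130

Answer: 72,227 227,173 173,68 68,190 190,41 41,130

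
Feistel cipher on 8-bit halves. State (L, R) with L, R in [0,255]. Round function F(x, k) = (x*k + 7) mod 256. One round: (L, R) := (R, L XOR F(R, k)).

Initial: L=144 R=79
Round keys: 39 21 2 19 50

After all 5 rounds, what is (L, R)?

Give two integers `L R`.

Answer: 116 184

Derivation:
Round 1 (k=39): L=79 R=128
Round 2 (k=21): L=128 R=200
Round 3 (k=2): L=200 R=23
Round 4 (k=19): L=23 R=116
Round 5 (k=50): L=116 R=184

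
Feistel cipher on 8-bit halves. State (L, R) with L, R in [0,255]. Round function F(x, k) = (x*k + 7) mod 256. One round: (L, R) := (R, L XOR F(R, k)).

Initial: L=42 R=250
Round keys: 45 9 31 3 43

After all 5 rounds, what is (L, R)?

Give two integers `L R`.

Round 1 (k=45): L=250 R=211
Round 2 (k=9): L=211 R=136
Round 3 (k=31): L=136 R=172
Round 4 (k=3): L=172 R=131
Round 5 (k=43): L=131 R=164

Answer: 131 164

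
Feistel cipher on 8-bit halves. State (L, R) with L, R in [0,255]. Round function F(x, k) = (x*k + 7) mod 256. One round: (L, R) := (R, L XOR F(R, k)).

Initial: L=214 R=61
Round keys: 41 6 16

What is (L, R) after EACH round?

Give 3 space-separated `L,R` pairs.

Round 1 (k=41): L=61 R=26
Round 2 (k=6): L=26 R=158
Round 3 (k=16): L=158 R=253

Answer: 61,26 26,158 158,253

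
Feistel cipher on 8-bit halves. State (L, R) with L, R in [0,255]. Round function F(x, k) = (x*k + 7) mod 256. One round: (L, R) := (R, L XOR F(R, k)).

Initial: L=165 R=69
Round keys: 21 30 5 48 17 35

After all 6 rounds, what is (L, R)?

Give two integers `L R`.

Round 1 (k=21): L=69 R=21
Round 2 (k=30): L=21 R=56
Round 3 (k=5): L=56 R=10
Round 4 (k=48): L=10 R=223
Round 5 (k=17): L=223 R=220
Round 6 (k=35): L=220 R=196

Answer: 220 196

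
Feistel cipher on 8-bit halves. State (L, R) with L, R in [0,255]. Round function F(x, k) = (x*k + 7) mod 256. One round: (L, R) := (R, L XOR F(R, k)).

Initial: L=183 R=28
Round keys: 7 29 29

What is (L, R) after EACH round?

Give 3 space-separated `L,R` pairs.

Answer: 28,124 124,15 15,198

Derivation:
Round 1 (k=7): L=28 R=124
Round 2 (k=29): L=124 R=15
Round 3 (k=29): L=15 R=198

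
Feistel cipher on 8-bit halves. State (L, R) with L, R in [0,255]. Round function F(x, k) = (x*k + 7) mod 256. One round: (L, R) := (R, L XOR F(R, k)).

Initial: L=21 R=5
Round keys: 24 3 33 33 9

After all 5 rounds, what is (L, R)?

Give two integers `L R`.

Round 1 (k=24): L=5 R=106
Round 2 (k=3): L=106 R=64
Round 3 (k=33): L=64 R=45
Round 4 (k=33): L=45 R=148
Round 5 (k=9): L=148 R=22

Answer: 148 22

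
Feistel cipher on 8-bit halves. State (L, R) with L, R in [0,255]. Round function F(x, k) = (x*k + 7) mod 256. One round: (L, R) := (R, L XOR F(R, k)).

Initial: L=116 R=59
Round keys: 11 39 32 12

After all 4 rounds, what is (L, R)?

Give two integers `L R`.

Answer: 227 83

Derivation:
Round 1 (k=11): L=59 R=228
Round 2 (k=39): L=228 R=248
Round 3 (k=32): L=248 R=227
Round 4 (k=12): L=227 R=83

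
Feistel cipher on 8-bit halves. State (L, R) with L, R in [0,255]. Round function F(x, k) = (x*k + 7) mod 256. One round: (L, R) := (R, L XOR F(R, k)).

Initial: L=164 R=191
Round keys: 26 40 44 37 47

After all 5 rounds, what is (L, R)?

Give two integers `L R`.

Answer: 221 148

Derivation:
Round 1 (k=26): L=191 R=201
Round 2 (k=40): L=201 R=208
Round 3 (k=44): L=208 R=14
Round 4 (k=37): L=14 R=221
Round 5 (k=47): L=221 R=148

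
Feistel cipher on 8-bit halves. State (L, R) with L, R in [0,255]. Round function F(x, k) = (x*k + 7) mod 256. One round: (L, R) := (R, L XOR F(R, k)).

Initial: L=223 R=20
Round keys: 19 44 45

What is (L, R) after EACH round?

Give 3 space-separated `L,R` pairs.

Answer: 20,92 92,195 195,18

Derivation:
Round 1 (k=19): L=20 R=92
Round 2 (k=44): L=92 R=195
Round 3 (k=45): L=195 R=18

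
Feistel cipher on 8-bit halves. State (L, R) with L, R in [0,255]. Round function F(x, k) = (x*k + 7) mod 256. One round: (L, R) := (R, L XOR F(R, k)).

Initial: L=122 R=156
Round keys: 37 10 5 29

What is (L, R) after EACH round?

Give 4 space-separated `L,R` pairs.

Answer: 156,233 233,189 189,81 81,137

Derivation:
Round 1 (k=37): L=156 R=233
Round 2 (k=10): L=233 R=189
Round 3 (k=5): L=189 R=81
Round 4 (k=29): L=81 R=137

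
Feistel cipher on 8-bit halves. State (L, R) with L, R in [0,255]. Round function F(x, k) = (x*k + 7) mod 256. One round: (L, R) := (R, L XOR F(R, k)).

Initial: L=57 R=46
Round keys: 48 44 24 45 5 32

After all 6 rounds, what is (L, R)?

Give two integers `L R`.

Answer: 17 146

Derivation:
Round 1 (k=48): L=46 R=158
Round 2 (k=44): L=158 R=1
Round 3 (k=24): L=1 R=129
Round 4 (k=45): L=129 R=181
Round 5 (k=5): L=181 R=17
Round 6 (k=32): L=17 R=146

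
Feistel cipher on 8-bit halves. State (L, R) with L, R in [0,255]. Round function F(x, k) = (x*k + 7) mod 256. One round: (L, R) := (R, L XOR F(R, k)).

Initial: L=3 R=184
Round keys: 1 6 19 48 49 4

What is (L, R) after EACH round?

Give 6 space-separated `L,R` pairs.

Round 1 (k=1): L=184 R=188
Round 2 (k=6): L=188 R=215
Round 3 (k=19): L=215 R=64
Round 4 (k=48): L=64 R=208
Round 5 (k=49): L=208 R=151
Round 6 (k=4): L=151 R=179

Answer: 184,188 188,215 215,64 64,208 208,151 151,179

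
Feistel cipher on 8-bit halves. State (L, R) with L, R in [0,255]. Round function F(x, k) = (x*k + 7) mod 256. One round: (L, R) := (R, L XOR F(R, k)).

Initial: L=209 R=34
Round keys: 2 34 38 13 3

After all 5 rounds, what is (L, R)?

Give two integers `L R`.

Round 1 (k=2): L=34 R=154
Round 2 (k=34): L=154 R=89
Round 3 (k=38): L=89 R=167
Round 4 (k=13): L=167 R=219
Round 5 (k=3): L=219 R=63

Answer: 219 63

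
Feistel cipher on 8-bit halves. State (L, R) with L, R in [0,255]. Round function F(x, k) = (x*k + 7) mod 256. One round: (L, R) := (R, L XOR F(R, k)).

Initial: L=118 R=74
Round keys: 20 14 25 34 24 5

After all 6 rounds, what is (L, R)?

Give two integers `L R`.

Round 1 (k=20): L=74 R=185
Round 2 (k=14): L=185 R=111
Round 3 (k=25): L=111 R=103
Round 4 (k=34): L=103 R=218
Round 5 (k=24): L=218 R=16
Round 6 (k=5): L=16 R=141

Answer: 16 141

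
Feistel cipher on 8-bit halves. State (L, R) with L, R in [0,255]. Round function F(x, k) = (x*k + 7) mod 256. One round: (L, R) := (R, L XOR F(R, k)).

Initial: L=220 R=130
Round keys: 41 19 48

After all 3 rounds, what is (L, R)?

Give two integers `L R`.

Answer: 228 194

Derivation:
Round 1 (k=41): L=130 R=5
Round 2 (k=19): L=5 R=228
Round 3 (k=48): L=228 R=194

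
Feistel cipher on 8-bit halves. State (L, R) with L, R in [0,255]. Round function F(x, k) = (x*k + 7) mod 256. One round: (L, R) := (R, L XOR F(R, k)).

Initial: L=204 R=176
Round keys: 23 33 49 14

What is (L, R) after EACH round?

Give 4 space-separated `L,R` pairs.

Answer: 176,27 27,50 50,130 130,17

Derivation:
Round 1 (k=23): L=176 R=27
Round 2 (k=33): L=27 R=50
Round 3 (k=49): L=50 R=130
Round 4 (k=14): L=130 R=17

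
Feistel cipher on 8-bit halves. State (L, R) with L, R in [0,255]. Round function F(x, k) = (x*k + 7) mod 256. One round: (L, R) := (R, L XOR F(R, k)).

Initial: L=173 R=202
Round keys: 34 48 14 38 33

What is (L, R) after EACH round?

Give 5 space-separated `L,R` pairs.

Round 1 (k=34): L=202 R=118
Round 2 (k=48): L=118 R=237
Round 3 (k=14): L=237 R=139
Round 4 (k=38): L=139 R=68
Round 5 (k=33): L=68 R=64

Answer: 202,118 118,237 237,139 139,68 68,64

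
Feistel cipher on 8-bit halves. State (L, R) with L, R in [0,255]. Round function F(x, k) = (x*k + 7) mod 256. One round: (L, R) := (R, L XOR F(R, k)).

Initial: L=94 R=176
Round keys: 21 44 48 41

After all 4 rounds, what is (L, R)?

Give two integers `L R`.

Round 1 (k=21): L=176 R=41
Round 2 (k=44): L=41 R=163
Round 3 (k=48): L=163 R=190
Round 4 (k=41): L=190 R=214

Answer: 190 214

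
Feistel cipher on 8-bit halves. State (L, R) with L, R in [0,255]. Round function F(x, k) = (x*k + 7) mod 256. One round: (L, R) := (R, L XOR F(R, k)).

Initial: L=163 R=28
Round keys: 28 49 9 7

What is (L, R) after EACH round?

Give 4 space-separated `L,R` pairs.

Round 1 (k=28): L=28 R=180
Round 2 (k=49): L=180 R=103
Round 3 (k=9): L=103 R=18
Round 4 (k=7): L=18 R=226

Answer: 28,180 180,103 103,18 18,226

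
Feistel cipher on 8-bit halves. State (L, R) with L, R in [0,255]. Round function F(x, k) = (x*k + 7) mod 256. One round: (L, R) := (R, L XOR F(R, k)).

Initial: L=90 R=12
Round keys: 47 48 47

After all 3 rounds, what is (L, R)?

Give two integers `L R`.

Answer: 59 189

Derivation:
Round 1 (k=47): L=12 R=97
Round 2 (k=48): L=97 R=59
Round 3 (k=47): L=59 R=189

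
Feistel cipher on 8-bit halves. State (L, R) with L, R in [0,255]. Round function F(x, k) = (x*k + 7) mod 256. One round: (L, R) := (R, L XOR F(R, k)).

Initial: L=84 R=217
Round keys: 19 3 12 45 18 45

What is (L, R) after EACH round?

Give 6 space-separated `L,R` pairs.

Answer: 217,118 118,176 176,49 49,20 20,94 94,153

Derivation:
Round 1 (k=19): L=217 R=118
Round 2 (k=3): L=118 R=176
Round 3 (k=12): L=176 R=49
Round 4 (k=45): L=49 R=20
Round 5 (k=18): L=20 R=94
Round 6 (k=45): L=94 R=153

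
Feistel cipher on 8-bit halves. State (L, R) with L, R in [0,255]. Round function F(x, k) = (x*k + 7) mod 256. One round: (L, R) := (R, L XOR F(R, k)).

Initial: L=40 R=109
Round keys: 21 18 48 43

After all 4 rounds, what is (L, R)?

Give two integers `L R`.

Round 1 (k=21): L=109 R=208
Round 2 (k=18): L=208 R=202
Round 3 (k=48): L=202 R=55
Round 4 (k=43): L=55 R=142

Answer: 55 142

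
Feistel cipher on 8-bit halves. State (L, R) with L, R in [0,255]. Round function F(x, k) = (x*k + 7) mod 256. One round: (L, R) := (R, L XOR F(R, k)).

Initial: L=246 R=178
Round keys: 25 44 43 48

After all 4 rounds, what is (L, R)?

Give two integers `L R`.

Answer: 181 30

Derivation:
Round 1 (k=25): L=178 R=159
Round 2 (k=44): L=159 R=233
Round 3 (k=43): L=233 R=181
Round 4 (k=48): L=181 R=30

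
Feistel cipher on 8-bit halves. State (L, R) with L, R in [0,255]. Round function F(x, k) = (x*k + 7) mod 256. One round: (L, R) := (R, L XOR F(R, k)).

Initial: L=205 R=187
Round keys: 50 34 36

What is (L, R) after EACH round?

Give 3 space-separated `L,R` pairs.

Answer: 187,64 64,60 60,55

Derivation:
Round 1 (k=50): L=187 R=64
Round 2 (k=34): L=64 R=60
Round 3 (k=36): L=60 R=55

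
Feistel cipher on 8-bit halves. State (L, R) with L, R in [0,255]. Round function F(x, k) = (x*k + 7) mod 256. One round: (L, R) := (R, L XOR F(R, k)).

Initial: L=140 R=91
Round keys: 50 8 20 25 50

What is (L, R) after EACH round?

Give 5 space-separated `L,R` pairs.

Round 1 (k=50): L=91 R=65
Round 2 (k=8): L=65 R=84
Round 3 (k=20): L=84 R=214
Round 4 (k=25): L=214 R=185
Round 5 (k=50): L=185 R=255

Answer: 91,65 65,84 84,214 214,185 185,255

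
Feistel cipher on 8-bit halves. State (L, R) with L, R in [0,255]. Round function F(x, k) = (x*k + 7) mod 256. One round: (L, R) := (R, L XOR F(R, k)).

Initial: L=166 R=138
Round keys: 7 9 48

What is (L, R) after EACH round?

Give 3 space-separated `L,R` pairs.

Answer: 138,107 107,64 64,108

Derivation:
Round 1 (k=7): L=138 R=107
Round 2 (k=9): L=107 R=64
Round 3 (k=48): L=64 R=108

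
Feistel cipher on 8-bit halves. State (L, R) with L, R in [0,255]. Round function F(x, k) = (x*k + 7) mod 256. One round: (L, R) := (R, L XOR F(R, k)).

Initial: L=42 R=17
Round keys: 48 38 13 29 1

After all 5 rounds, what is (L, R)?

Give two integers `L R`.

Round 1 (k=48): L=17 R=29
Round 2 (k=38): L=29 R=68
Round 3 (k=13): L=68 R=102
Round 4 (k=29): L=102 R=209
Round 5 (k=1): L=209 R=190

Answer: 209 190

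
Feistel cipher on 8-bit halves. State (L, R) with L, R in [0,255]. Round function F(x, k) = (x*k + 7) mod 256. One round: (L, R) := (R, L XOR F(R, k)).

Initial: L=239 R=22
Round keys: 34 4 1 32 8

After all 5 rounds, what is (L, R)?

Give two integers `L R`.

Answer: 230 67

Derivation:
Round 1 (k=34): L=22 R=28
Round 2 (k=4): L=28 R=97
Round 3 (k=1): L=97 R=116
Round 4 (k=32): L=116 R=230
Round 5 (k=8): L=230 R=67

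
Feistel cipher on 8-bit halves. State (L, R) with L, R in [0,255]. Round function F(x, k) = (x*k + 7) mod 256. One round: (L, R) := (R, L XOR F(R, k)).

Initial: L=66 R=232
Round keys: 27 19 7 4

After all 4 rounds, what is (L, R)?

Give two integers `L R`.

Answer: 236 209

Derivation:
Round 1 (k=27): L=232 R=61
Round 2 (k=19): L=61 R=102
Round 3 (k=7): L=102 R=236
Round 4 (k=4): L=236 R=209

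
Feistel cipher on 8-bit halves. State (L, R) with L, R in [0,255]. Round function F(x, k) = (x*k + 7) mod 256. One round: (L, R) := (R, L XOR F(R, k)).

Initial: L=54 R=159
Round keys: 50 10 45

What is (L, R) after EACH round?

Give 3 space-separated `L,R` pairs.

Round 1 (k=50): L=159 R=35
Round 2 (k=10): L=35 R=250
Round 3 (k=45): L=250 R=218

Answer: 159,35 35,250 250,218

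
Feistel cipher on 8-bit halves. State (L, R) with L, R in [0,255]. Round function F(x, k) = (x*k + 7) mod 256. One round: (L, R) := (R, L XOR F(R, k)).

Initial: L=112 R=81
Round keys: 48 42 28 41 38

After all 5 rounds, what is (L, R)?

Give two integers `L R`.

Answer: 171 185

Derivation:
Round 1 (k=48): L=81 R=71
Round 2 (k=42): L=71 R=252
Round 3 (k=28): L=252 R=208
Round 4 (k=41): L=208 R=171
Round 5 (k=38): L=171 R=185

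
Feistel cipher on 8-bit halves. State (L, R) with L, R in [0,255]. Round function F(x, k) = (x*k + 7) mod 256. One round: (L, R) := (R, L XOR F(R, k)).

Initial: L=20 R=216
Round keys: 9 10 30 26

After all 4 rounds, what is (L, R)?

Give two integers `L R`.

Answer: 198 142

Derivation:
Round 1 (k=9): L=216 R=139
Round 2 (k=10): L=139 R=173
Round 3 (k=30): L=173 R=198
Round 4 (k=26): L=198 R=142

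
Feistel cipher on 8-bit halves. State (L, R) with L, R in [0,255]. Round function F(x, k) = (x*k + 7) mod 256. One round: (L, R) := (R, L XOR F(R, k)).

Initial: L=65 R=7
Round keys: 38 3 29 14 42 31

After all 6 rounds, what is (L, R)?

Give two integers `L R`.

Answer: 198 88

Derivation:
Round 1 (k=38): L=7 R=80
Round 2 (k=3): L=80 R=240
Round 3 (k=29): L=240 R=103
Round 4 (k=14): L=103 R=89
Round 5 (k=42): L=89 R=198
Round 6 (k=31): L=198 R=88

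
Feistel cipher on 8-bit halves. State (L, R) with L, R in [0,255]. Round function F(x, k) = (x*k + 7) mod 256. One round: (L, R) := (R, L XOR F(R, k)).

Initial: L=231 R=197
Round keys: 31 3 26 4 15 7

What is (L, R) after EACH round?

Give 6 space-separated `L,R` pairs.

Round 1 (k=31): L=197 R=5
Round 2 (k=3): L=5 R=211
Round 3 (k=26): L=211 R=112
Round 4 (k=4): L=112 R=20
Round 5 (k=15): L=20 R=67
Round 6 (k=7): L=67 R=200

Answer: 197,5 5,211 211,112 112,20 20,67 67,200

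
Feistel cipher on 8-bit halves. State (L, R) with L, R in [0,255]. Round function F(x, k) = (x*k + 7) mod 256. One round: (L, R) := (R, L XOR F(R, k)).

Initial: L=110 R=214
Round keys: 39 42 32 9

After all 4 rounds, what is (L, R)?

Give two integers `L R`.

Answer: 168 196

Derivation:
Round 1 (k=39): L=214 R=207
Round 2 (k=42): L=207 R=43
Round 3 (k=32): L=43 R=168
Round 4 (k=9): L=168 R=196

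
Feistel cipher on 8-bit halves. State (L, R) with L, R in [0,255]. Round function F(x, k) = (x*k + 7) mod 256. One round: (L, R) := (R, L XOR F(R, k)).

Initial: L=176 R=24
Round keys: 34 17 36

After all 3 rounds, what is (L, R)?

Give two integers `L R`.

Round 1 (k=34): L=24 R=135
Round 2 (k=17): L=135 R=230
Round 3 (k=36): L=230 R=216

Answer: 230 216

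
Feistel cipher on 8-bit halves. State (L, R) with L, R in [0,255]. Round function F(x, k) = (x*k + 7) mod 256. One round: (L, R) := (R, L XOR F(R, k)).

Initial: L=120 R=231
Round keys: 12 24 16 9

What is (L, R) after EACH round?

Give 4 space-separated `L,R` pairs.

Round 1 (k=12): L=231 R=163
Round 2 (k=24): L=163 R=168
Round 3 (k=16): L=168 R=36
Round 4 (k=9): L=36 R=227

Answer: 231,163 163,168 168,36 36,227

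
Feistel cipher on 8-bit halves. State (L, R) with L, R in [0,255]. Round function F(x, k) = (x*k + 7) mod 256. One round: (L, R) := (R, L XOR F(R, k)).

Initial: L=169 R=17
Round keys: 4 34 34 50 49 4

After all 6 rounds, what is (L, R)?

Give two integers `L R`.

Round 1 (k=4): L=17 R=226
Round 2 (k=34): L=226 R=26
Round 3 (k=34): L=26 R=153
Round 4 (k=50): L=153 R=243
Round 5 (k=49): L=243 R=19
Round 6 (k=4): L=19 R=160

Answer: 19 160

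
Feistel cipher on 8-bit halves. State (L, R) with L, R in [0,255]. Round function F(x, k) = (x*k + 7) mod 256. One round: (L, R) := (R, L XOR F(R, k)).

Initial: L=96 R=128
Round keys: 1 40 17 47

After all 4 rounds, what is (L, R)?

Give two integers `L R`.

Answer: 113 89

Derivation:
Round 1 (k=1): L=128 R=231
Round 2 (k=40): L=231 R=159
Round 3 (k=17): L=159 R=113
Round 4 (k=47): L=113 R=89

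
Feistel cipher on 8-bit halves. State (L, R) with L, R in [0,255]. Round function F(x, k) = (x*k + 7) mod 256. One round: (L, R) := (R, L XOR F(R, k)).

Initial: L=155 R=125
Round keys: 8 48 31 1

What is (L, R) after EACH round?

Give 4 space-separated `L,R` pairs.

Round 1 (k=8): L=125 R=116
Round 2 (k=48): L=116 R=186
Round 3 (k=31): L=186 R=249
Round 4 (k=1): L=249 R=186

Answer: 125,116 116,186 186,249 249,186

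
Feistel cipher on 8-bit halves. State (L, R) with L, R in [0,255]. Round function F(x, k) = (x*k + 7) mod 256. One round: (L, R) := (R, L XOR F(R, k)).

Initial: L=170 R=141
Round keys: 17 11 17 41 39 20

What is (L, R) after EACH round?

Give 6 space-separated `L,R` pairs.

Round 1 (k=17): L=141 R=206
Round 2 (k=11): L=206 R=108
Round 3 (k=17): L=108 R=253
Round 4 (k=41): L=253 R=224
Round 5 (k=39): L=224 R=218
Round 6 (k=20): L=218 R=239

Answer: 141,206 206,108 108,253 253,224 224,218 218,239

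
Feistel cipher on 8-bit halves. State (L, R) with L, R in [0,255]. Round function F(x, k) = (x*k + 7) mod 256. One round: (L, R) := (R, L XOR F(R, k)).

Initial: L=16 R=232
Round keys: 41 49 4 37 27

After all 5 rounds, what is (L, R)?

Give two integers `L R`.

Answer: 57 202

Derivation:
Round 1 (k=41): L=232 R=63
Round 2 (k=49): L=63 R=254
Round 3 (k=4): L=254 R=192
Round 4 (k=37): L=192 R=57
Round 5 (k=27): L=57 R=202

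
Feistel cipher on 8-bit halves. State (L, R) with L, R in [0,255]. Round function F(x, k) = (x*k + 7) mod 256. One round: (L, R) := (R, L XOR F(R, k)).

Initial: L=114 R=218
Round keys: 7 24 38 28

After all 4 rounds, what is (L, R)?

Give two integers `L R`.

Round 1 (k=7): L=218 R=143
Round 2 (k=24): L=143 R=181
Round 3 (k=38): L=181 R=106
Round 4 (k=28): L=106 R=42

Answer: 106 42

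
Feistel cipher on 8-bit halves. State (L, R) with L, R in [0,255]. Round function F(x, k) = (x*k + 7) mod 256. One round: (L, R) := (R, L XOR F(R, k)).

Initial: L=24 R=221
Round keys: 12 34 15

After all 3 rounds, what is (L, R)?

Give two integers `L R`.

Answer: 128 252

Derivation:
Round 1 (k=12): L=221 R=123
Round 2 (k=34): L=123 R=128
Round 3 (k=15): L=128 R=252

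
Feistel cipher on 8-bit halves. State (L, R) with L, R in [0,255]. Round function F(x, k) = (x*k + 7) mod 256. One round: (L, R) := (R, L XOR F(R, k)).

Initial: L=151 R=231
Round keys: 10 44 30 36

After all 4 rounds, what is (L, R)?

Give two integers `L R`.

Round 1 (k=10): L=231 R=154
Round 2 (k=44): L=154 R=152
Round 3 (k=30): L=152 R=77
Round 4 (k=36): L=77 R=67

Answer: 77 67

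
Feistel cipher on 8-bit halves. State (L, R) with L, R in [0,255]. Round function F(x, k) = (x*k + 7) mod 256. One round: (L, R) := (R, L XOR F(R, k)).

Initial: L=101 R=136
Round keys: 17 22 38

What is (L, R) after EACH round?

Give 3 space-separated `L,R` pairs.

Answer: 136,106 106,171 171,3

Derivation:
Round 1 (k=17): L=136 R=106
Round 2 (k=22): L=106 R=171
Round 3 (k=38): L=171 R=3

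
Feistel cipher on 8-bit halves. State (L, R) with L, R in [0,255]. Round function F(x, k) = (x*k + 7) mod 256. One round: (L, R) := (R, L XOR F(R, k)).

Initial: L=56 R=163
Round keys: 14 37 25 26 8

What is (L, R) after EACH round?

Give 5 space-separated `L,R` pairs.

Answer: 163,201 201,183 183,47 47,122 122,248

Derivation:
Round 1 (k=14): L=163 R=201
Round 2 (k=37): L=201 R=183
Round 3 (k=25): L=183 R=47
Round 4 (k=26): L=47 R=122
Round 5 (k=8): L=122 R=248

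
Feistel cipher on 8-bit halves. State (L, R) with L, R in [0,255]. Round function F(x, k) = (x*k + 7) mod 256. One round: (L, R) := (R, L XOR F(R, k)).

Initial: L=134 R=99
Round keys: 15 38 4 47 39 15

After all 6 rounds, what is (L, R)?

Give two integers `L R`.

Answer: 48 101

Derivation:
Round 1 (k=15): L=99 R=82
Round 2 (k=38): L=82 R=80
Round 3 (k=4): L=80 R=21
Round 4 (k=47): L=21 R=178
Round 5 (k=39): L=178 R=48
Round 6 (k=15): L=48 R=101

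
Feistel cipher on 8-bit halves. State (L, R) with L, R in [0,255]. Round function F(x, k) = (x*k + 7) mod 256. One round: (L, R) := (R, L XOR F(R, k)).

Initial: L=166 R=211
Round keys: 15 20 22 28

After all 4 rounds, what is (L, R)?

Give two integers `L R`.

Round 1 (k=15): L=211 R=194
Round 2 (k=20): L=194 R=252
Round 3 (k=22): L=252 R=109
Round 4 (k=28): L=109 R=15

Answer: 109 15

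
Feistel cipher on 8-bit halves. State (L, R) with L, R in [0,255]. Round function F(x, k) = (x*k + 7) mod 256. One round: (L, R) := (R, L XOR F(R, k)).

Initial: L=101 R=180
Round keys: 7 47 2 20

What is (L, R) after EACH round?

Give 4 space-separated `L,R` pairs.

Answer: 180,150 150,37 37,199 199,182

Derivation:
Round 1 (k=7): L=180 R=150
Round 2 (k=47): L=150 R=37
Round 3 (k=2): L=37 R=199
Round 4 (k=20): L=199 R=182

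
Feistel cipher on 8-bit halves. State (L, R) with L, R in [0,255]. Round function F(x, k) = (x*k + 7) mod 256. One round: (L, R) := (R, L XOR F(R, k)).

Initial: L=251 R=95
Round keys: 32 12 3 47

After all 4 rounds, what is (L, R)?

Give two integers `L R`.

Answer: 3 156

Derivation:
Round 1 (k=32): L=95 R=28
Round 2 (k=12): L=28 R=8
Round 3 (k=3): L=8 R=3
Round 4 (k=47): L=3 R=156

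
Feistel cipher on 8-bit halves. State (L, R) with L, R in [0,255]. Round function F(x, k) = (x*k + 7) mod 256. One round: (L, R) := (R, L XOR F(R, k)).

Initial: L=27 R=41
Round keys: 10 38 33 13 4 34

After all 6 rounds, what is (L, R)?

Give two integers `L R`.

Answer: 156 67

Derivation:
Round 1 (k=10): L=41 R=186
Round 2 (k=38): L=186 R=138
Round 3 (k=33): L=138 R=107
Round 4 (k=13): L=107 R=252
Round 5 (k=4): L=252 R=156
Round 6 (k=34): L=156 R=67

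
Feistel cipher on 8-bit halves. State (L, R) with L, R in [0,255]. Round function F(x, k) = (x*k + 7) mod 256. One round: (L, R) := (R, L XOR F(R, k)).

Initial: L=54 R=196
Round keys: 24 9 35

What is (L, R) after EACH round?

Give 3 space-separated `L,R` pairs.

Round 1 (k=24): L=196 R=81
Round 2 (k=9): L=81 R=36
Round 3 (k=35): L=36 R=162

Answer: 196,81 81,36 36,162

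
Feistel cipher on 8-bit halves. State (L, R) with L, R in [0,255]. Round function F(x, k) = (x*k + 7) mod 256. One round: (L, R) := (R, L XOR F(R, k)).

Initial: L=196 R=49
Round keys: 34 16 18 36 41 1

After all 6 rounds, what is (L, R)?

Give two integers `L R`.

Round 1 (k=34): L=49 R=77
Round 2 (k=16): L=77 R=230
Round 3 (k=18): L=230 R=126
Round 4 (k=36): L=126 R=89
Round 5 (k=41): L=89 R=54
Round 6 (k=1): L=54 R=100

Answer: 54 100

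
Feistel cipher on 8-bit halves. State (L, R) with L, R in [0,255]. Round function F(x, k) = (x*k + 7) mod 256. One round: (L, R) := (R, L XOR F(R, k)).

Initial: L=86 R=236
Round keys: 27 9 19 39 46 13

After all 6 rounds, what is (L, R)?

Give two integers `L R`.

Answer: 199 255

Derivation:
Round 1 (k=27): L=236 R=189
Round 2 (k=9): L=189 R=64
Round 3 (k=19): L=64 R=122
Round 4 (k=39): L=122 R=221
Round 5 (k=46): L=221 R=199
Round 6 (k=13): L=199 R=255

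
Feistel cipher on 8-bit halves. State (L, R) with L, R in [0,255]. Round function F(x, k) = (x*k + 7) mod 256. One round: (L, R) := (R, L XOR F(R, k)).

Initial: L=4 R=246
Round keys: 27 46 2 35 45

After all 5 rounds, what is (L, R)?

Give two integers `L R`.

Answer: 44 35

Derivation:
Round 1 (k=27): L=246 R=253
Round 2 (k=46): L=253 R=139
Round 3 (k=2): L=139 R=224
Round 4 (k=35): L=224 R=44
Round 5 (k=45): L=44 R=35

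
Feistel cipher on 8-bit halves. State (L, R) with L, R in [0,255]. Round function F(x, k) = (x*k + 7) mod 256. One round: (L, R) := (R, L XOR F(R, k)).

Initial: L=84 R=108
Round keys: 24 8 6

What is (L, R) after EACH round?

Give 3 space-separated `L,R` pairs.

Round 1 (k=24): L=108 R=115
Round 2 (k=8): L=115 R=243
Round 3 (k=6): L=243 R=202

Answer: 108,115 115,243 243,202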